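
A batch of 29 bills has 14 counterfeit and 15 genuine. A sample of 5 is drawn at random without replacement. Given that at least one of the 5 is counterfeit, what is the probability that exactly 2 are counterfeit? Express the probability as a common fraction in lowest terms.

455/1272

Work in counts. Selections with at least one counterfeit: C(29,5) − C(15,5) = 118755 − 3003 = 115752.
Of those, selections where exactly 2 are counterfeit: C(14,2)·C(15,3) = 91·455 = 41405.
Conditional probability = 41405/115752 = 455/1272.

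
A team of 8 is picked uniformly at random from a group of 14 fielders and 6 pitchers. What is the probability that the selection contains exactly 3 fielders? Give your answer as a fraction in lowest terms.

28/1615

Total number of selections: C(20,8) = 125970.
Selections with exactly 3 fielders: choose 3 of the 14 fielders and 5 of the 6 pitchers, C(14,3)·C(6,5) = 364·6 = 2184.
Probability = 2184/125970 = 28/1615.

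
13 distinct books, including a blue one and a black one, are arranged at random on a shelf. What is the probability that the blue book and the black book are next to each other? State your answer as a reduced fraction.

There are 13! = 6227020800 arrangements.
Treat the blue book and the black book as a block: 12! arrangements of the blocks × 2 orders within the block = 2·479001600 = 958003200.
Probability = 958003200/6227020800 = 2/13.

2/13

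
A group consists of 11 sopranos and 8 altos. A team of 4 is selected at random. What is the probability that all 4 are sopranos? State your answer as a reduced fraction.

55/646

There are C(19,4) = 3876 possible selections.
Selections with all sopranos: C(11,4) = 330.
Probability = 330/3876 = 55/646.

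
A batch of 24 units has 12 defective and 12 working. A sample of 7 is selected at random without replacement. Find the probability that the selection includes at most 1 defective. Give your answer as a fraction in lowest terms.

15/437

There are C(24,7) = 346104 ways to choose the 7.
Favorable selections (at most 1 defective): C(12,0)·C(12,7) + C(12,1)·C(12,6) = 792 + 11088 = 11880.
Probability = 11880/346104 = 15/437.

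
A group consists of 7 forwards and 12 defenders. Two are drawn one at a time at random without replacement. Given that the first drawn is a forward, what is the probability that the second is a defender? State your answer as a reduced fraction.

2/3

After removing one forward, 18 remain: 6 forwards and 12 defenders.
So the probability the next is a defender is 12/18 = 2/3.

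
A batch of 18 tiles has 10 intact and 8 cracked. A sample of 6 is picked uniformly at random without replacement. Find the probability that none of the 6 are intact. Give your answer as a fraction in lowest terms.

1/663

There are C(18,6) = 18564 possible selections.
Selections with no intact (all cracked): C(8,6) = 28.
Probability = 28/18564 = 1/663.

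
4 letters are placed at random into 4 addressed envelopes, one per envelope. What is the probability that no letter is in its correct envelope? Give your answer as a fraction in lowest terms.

3/8

There are 4! = 24 assignments.
By inclusion-exclusion, assignments with no fixed points: C(4,0)·4! − C(4,1)·3! + C(4,2)·2! − C(4,3)·1! + C(4,4)·0! = 9.
Probability = 9/24 = 3/8.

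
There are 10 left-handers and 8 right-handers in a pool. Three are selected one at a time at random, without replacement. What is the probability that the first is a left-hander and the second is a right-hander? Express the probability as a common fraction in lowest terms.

Multiply the conditional probabilities at each draw: 10/18 · 8/17 = 80/306 = 40/153.

40/153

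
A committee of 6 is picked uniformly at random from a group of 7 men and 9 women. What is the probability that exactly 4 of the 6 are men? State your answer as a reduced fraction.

45/286

The sample space is all 6-subsets of the 16: C(16,6) = 8008.
Selections with exactly 4 men: choose 4 of the 7 men and 2 of the 9 women, C(7,4)·C(9,2) = 35·36 = 1260.
Probability = 1260/8008 = 45/286.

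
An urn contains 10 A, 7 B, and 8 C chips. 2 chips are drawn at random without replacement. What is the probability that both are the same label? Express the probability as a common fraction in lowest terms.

47/150

There are C(25,2) = 300 ways to draw 2 chips.
All same label: C(10,2) + C(7,2) + C(8,2) = 45 + 21 + 28 = 94.
Probability = 94/300 = 47/150.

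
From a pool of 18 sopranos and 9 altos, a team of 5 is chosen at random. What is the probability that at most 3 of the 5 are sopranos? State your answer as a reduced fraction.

2479/4485

Total selections: C(27,5) = 80730.
Favorable selections (at most 3 sopranos): C(18,0)·C(9,5) + C(18,1)·C(9,4) + C(18,2)·C(9,3) + C(18,3)·C(9,2) = 126 + 2268 + 12852 + 29376 = 44622.
Probability = 44622/80730 = 2479/4485.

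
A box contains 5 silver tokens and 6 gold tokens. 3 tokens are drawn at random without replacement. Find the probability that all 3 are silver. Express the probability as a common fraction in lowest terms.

2/33

There are C(11,3) = 165 possible selections.
Selections with all silver: C(5,3) = 10.
Probability = 10/165 = 2/33.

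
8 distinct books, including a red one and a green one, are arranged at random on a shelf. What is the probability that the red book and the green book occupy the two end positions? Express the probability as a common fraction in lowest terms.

1/28

There are 8! = 40320 arrangements.
Place the red book and the green book at the ends in 2 ways, arrange the remaining 6 in 6! = 720 ways: 2·720 = 1440.
Probability = 1440/40320 = 1/28.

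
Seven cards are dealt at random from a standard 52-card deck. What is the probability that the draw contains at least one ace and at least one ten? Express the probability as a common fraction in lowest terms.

There are C(52,7) = 133784560 possible draws.
By inclusion-exclusion on the complements, draws missing all aces or all tens: C(48,7) + C(48,7) − C(44,7) = 73629072 + 73629072 − 38320568 = 108937576.
So draws with at least one of each: 133784560 − 108937576 = 24846984, probability 24846984/133784560 = 3105873/16723070.

3105873/16723070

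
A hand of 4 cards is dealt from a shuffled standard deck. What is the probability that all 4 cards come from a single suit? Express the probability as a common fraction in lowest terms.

44/4165

There are C(52,4) = 270725 possible 4-card hands.
Hands of one suit: 4 suits × C(13,4) = 4·715 = 2860.
Probability = 2860/270725 = 44/4165.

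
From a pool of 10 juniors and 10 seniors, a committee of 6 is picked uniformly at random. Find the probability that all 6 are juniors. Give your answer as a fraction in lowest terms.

There are C(20,6) = 38760 possible selections.
Selections with all juniors: C(10,6) = 210.
Probability = 210/38760 = 7/1292.

7/1292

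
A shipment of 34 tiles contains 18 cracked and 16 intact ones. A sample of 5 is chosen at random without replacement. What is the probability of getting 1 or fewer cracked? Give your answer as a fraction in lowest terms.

91/682

There are C(34,5) = 278256 ways to choose the 5.
Favorable selections (1 or fewer cracked): C(18,0)·C(16,5) + C(18,1)·C(16,4) = 4368 + 32760 = 37128.
Probability = 37128/278256 = 91/682.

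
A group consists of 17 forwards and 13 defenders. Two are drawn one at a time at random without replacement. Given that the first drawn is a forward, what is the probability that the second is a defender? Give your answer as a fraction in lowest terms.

13/29

After removing one forward, 29 remain: 16 forwards and 13 defenders.
So the probability the next is a defender is 13/29.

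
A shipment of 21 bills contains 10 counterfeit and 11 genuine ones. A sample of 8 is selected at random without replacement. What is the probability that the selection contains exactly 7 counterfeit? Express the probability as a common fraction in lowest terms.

44/6783

Total number of selections: C(21,8) = 203490.
Selections with exactly 7 counterfeit: choose 7 of the 10 counterfeit and 1 of the 11 genuine, C(10,7)·C(11,1) = 120·11 = 1320.
Probability = 1320/203490 = 44/6783.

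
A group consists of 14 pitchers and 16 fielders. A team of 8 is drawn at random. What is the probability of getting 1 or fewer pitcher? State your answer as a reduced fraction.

2662/90045

Total selections: C(30,8) = 5852925.
Favorable selections (1 or fewer pitcher): C(14,0)·C(16,8) + C(14,1)·C(16,7) = 12870 + 160160 = 173030.
Probability = 173030/5852925 = 2662/90045.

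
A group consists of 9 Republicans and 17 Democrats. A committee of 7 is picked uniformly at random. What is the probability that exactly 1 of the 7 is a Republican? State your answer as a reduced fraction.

1071/6325

The sample space is all 7-subsets of the 26: C(26,7) = 657800.
Selections with exactly 1 Republican: choose 1 of the 9 Republicans and 6 of the 17 Democrats, C(9,1)·C(17,6) = 9·12376 = 111384.
Probability = 111384/657800 = 1071/6325.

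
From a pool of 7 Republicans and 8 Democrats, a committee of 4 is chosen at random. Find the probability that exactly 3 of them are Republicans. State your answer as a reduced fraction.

Total number of selections: C(15,4) = 1365.
Selections with exactly 3 Republicans: choose 3 of the 7 Republicans and 1 of the 8 Democrats, C(7,3)·C(8,1) = 35·8 = 280.
Probability = 280/1365 = 8/39.

8/39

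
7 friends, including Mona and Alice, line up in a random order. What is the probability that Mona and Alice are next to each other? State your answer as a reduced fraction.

2/7

There are 7! = 5040 arrangements.
Treat Mona and Alice as a block: 6! arrangements of the blocks × 2 orders within the block = 2·720 = 1440.
Probability = 1440/5040 = 2/7.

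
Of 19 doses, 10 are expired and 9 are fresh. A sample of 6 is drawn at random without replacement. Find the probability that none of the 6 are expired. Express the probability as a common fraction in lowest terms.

There are C(19,6) = 27132 possible selections.
Selections with no expired (all fresh): C(9,6) = 84.
Probability = 84/27132 = 1/323.

1/323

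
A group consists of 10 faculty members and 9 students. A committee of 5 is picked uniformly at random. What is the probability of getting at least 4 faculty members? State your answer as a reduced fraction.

Total selections: C(19,5) = 11628.
Favorable selections (at least 4 faculty members): C(10,4)·C(9,1) + C(10,5)·C(9,0) = 1890 + 252 = 2142.
Probability = 2142/11628 = 7/38.

7/38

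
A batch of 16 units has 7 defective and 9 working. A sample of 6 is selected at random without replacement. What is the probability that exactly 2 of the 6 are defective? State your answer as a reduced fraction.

The sample space is all 6-subsets of the 16: C(16,6) = 8008.
Selections with exactly 2 defective: choose 2 of the 7 defective and 4 of the 9 working, C(7,2)·C(9,4) = 21·126 = 2646.
Probability = 2646/8008 = 189/572.

189/572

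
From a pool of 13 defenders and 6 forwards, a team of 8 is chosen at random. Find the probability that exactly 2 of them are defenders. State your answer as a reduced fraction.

1/969

Total number of selections: C(19,8) = 75582.
Selections with exactly 2 defenders: choose 2 of the 13 defenders and 6 of the 6 forwards, C(13,2)·C(6,6) = 78·1 = 78.
Probability = 78/75582 = 1/969.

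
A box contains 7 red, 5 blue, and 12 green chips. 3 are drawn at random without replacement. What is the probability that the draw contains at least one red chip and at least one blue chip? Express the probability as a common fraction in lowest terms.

595/2024

There are C(24,3) = 2024 possible draws.
By inclusion-exclusion on the complements, draws missing all red or all blue: C(17,3) + C(19,3) − C(12,3) = 680 + 969 − 220 = 1429.
So draws with at least one of each: 2024 − 1429 = 595, probability 595/2024.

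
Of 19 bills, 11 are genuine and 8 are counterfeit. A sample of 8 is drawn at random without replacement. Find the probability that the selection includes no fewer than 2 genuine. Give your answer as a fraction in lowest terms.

75493/75582

Total selections: C(19,8) = 75582.
Favorable selections (no fewer than 2 genuine): C(11,2)·C(8,6) + C(11,3)·C(8,5) + C(11,4)·C(8,4) + C(11,5)·C(8,3) + C(11,6)·C(8,2) + C(11,7)·C(8,1) + C(11,8)·C(8,0) = 1540 + 9240 + 23100 + 25872 + 12936 + 2640 + 165 = 75493.
Probability = 75493/75582.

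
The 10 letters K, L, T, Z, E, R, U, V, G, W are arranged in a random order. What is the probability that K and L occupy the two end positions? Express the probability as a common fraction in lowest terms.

1/45

There are 10! = 3628800 arrangements.
Place K and L at the ends in 2 ways, arrange the remaining 8 in 8! = 40320 ways: 2·40320 = 80640.
Probability = 80640/3628800 = 1/45.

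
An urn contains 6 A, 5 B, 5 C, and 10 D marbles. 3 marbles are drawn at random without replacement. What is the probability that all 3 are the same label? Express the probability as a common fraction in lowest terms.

There are C(26,3) = 2600 ways to draw 3 marbles.
All same label: C(6,3) + C(5,3) + C(5,3) + C(10,3) = 20 + 10 + 10 + 120 = 160.
Probability = 160/2600 = 4/65.

4/65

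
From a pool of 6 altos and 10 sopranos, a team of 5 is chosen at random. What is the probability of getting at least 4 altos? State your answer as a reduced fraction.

There are C(16,5) = 4368 ways to choose the 5.
Favorable selections (at least 4 altos): C(6,4)·C(10,1) + C(6,5)·C(10,0) = 150 + 6 = 156.
Probability = 156/4368 = 1/28.

1/28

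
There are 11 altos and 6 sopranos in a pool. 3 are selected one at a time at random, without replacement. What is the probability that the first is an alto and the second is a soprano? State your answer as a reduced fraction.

33/136

Multiply the conditional probabilities at each draw: 11/17 · 6/16 = 66/272 = 33/136.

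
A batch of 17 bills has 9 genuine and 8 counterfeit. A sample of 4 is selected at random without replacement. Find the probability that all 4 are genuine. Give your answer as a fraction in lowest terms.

There are C(17,4) = 2380 possible selections.
Selections with all genuine: C(9,4) = 126.
Probability = 126/2380 = 9/170.

9/170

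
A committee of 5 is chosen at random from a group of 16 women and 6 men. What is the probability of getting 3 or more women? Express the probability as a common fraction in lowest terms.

188/209

There are C(22,5) = 26334 ways to choose the 5.
Favorable selections (3 or more women): C(16,3)·C(6,2) + C(16,4)·C(6,1) + C(16,5)·C(6,0) = 8400 + 10920 + 4368 = 23688.
Probability = 23688/26334 = 188/209.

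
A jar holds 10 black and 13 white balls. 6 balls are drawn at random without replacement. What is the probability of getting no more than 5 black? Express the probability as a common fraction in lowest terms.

4797/4807

Total selections: C(23,6) = 100947.
The complement is exactly 6 black: C(10,6)·C(13,0) = 210.
Probability = 1 − 210/100947 = 100737/100947 = 4797/4807.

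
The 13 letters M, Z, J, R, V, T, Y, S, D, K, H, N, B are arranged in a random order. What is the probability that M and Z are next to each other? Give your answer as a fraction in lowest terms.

There are 13! = 6227020800 arrangements.
Treat M and Z as a block: 12! arrangements of the blocks × 2 orders within the block = 2·479001600 = 958003200.
Probability = 958003200/6227020800 = 2/13.

2/13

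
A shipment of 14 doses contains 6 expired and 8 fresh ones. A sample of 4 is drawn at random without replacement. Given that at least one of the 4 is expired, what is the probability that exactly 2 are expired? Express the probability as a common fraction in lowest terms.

Work in counts. Selections with at least one expired: C(14,4) − C(8,4) = 1001 − 70 = 931.
Of those, selections where exactly 2 are expired: C(6,2)·C(8,2) = 15·28 = 420.
Conditional probability = 420/931 = 60/133.

60/133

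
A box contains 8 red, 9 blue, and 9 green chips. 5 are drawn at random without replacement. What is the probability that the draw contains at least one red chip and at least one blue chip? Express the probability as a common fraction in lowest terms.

465/598

There are C(26,5) = 65780 possible draws.
By inclusion-exclusion on the complements, draws missing all red or all blue: C(18,5) + C(17,5) − C(9,5) = 8568 + 6188 − 126 = 14630.
So draws with at least one of each: 65780 − 14630 = 51150, probability 51150/65780 = 465/598.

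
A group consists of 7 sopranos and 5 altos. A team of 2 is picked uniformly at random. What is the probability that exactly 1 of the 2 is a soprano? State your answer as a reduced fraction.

35/66

The sample space is all 2-subsets of the 12: C(12,2) = 66.
Selections with exactly 1 soprano: choose 1 of the 7 sopranos and 1 of the 5 altos, C(7,1)·C(5,1) = 7·5 = 35.
Probability = 35/66.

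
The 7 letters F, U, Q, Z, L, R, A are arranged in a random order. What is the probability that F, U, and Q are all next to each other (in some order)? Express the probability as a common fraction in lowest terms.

There are 7! = 5040 arrangements.
Treat the three as one block: 5! placements × 3! orders within the block = 120·6 = 720.
Probability = 720/5040 = 1/7.

1/7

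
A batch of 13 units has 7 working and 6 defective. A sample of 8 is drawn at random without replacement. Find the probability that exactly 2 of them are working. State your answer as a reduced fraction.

7/429

The sample space is all 8-subsets of the 13: C(13,8) = 1287.
Selections with exactly 2 working: choose 2 of the 7 working and 6 of the 6 defective, C(7,2)·C(6,6) = 21·1 = 21.
Probability = 21/1287 = 7/429.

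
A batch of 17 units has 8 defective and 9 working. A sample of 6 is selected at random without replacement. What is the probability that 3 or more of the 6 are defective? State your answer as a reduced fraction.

There are C(17,6) = 12376 ways to choose the 6.
Count the complement (fewer than 3 defective): C(8,0)·C(9,6) + C(8,1)·C(9,5) + C(8,2)·C(9,4) = 84 + 1008 + 3528 = 4620.
Probability = 1 − 4620/12376 = 7756/12376 = 277/442.

277/442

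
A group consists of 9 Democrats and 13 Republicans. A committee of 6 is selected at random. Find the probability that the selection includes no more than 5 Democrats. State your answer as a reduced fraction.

There are C(22,6) = 74613 ways to choose the 6.
The complement is exactly 6 Democrats: C(9,6)·C(13,0) = 84.
Probability = 1 − 84/74613 = 74529/74613 = 3549/3553.

3549/3553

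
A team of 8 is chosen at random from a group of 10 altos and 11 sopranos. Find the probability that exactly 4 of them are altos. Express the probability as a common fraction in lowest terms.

There are C(21,8) = 203490 ways to choose 8 from 21.
Selections with exactly 4 altos: choose 4 of the 10 altos and 4 of the 11 sopranos, C(10,4)·C(11,4) = 210·330 = 69300.
Probability = 69300/203490 = 110/323.

110/323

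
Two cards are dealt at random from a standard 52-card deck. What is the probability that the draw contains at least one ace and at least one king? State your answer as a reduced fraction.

There are C(52,2) = 1326 possible draws.
By inclusion-exclusion on the complements, draws missing all aces or all kings: C(48,2) + C(48,2) − C(44,2) = 1128 + 1128 − 946 = 1310.
So draws with at least one of each: 1326 − 1310 = 16, probability 16/1326 = 8/663.

8/663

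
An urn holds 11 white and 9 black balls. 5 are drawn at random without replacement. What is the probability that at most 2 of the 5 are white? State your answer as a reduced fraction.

Total selections: C(20,5) = 15504.
Favorable selections (at most 2 white): C(11,0)·C(9,5) + C(11,1)·C(9,4) + C(11,2)·C(9,3) = 126 + 1386 + 4620 = 6132.
Probability = 6132/15504 = 511/1292.

511/1292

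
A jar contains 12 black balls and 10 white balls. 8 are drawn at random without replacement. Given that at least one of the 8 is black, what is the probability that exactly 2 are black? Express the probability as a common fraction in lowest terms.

44/1015

Work in counts. Selections with at least one black: C(22,8) − C(10,8) = 319770 − 45 = 319725.
Of those, selections where exactly 2 are black: C(12,2)·C(10,6) = 66·210 = 13860.
Conditional probability = 13860/319725 = 44/1015.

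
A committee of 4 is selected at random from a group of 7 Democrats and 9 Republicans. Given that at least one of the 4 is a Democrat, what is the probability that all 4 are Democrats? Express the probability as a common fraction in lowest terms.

Work in counts. Selections with at least one Democrat: C(16,4) − C(9,4) = 1820 − 126 = 1694.
Of those, selections where all 4 are Democrats: C(7,4) = 35.
Conditional probability = 35/1694 = 5/242.

5/242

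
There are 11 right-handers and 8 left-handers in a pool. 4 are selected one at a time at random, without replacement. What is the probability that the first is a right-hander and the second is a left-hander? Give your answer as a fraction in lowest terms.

Multiply the conditional probabilities at each draw: 11/19 · 8/18 = 88/342 = 44/171.

44/171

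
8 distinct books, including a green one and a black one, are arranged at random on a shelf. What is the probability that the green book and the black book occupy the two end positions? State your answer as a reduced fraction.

1/28

There are 8! = 40320 arrangements.
Place the green book and the black book at the ends in 2 ways, arrange the remaining 6 in 6! = 720 ways: 2·720 = 1440.
Probability = 1440/40320 = 1/28.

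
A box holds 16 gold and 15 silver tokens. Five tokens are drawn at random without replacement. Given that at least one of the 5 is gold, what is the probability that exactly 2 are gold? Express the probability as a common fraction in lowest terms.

Work in counts. Selections with at least one gold: C(31,5) − C(15,5) = 169911 − 3003 = 166908.
Of those, selections where exactly 2 are gold: C(16,2)·C(15,3) = 120·455 = 54600.
Conditional probability = 54600/166908 = 650/1987.

650/1987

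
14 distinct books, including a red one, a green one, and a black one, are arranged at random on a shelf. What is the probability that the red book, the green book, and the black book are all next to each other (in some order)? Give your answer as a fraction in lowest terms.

There are 14! = 87178291200 arrangements.
Treat the three as one block: 12! placements × 3! orders within the block = 479001600·6 = 2874009600.
Probability = 2874009600/87178291200 = 3/91.

3/91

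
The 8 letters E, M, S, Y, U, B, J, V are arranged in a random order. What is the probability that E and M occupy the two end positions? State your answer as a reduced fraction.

1/28

There are 8! = 40320 arrangements.
Place E and M at the ends in 2 ways, arrange the remaining 6 in 6! = 720 ways: 2·720 = 1440.
Probability = 1440/40320 = 1/28.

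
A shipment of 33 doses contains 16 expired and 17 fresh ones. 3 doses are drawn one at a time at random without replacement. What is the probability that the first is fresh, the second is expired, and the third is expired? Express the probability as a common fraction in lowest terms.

85/682

Multiply the conditional probabilities at each draw: 17/33 · 16/32 · 15/31 = 4080/32736 = 85/682.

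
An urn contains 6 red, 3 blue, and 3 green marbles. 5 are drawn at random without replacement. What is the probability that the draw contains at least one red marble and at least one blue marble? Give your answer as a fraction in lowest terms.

5/6

There are C(12,5) = 792 possible draws.
By inclusion-exclusion on the complements, draws missing all red or all blue: C(6,5) + C(9,5) − C(3,5) = 6 + 126 − 0 = 132.
So draws with at least one of each: 792 − 132 = 660, probability 660/792 = 5/6.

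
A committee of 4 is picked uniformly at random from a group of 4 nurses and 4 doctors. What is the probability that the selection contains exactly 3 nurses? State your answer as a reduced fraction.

8/35

The sample space is all 4-subsets of the 8: C(8,4) = 70.
Selections with exactly 3 nurses: choose 3 of the 4 nurses and 1 of the 4 doctors, C(4,3)·C(4,1) = 4·4 = 16.
Probability = 16/70 = 8/35.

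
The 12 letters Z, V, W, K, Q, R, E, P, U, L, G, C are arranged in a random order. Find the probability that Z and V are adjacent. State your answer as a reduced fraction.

There are 12! = 479001600 arrangements.
Treat Z and V as a block: 11! arrangements of the blocks × 2 orders within the block = 2·39916800 = 79833600.
Probability = 79833600/479001600 = 1/6.

1/6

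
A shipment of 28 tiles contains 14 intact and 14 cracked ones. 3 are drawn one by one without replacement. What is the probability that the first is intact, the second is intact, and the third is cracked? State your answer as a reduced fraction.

Multiply the conditional probabilities at each draw: 14/28 · 13/27 · 14/26 = 2548/19656 = 7/54.

7/54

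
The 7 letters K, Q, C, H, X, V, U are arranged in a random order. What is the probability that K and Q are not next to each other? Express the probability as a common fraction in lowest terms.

There are 7! = 5040 arrangements.
Arrangements with K and Q adjacent: 2·6! = 1440.
So not adjacent: 5040 − 1440 = 3600, probability 3600/5040 = 5/7.

5/7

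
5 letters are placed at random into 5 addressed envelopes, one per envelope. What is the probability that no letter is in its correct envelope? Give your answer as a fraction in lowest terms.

There are 5! = 120 assignments.
By inclusion-exclusion, assignments with no fixed points: C(5,0)·5! − C(5,1)·4! + C(5,2)·3! − C(5,3)·2! + C(5,4)·1! − C(5,5)·0! = 44.
Probability = 44/120 = 11/30.

11/30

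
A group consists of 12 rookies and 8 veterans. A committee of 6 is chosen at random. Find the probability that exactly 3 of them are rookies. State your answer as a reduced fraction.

There are C(20,6) = 38760 ways to choose 6 from 20.
Selections with exactly 3 rookies: choose 3 of the 12 rookies and 3 of the 8 veterans, C(12,3)·C(8,3) = 220·56 = 12320.
Probability = 12320/38760 = 308/969.

308/969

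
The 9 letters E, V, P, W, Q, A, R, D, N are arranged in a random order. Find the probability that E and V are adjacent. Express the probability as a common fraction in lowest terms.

There are 9! = 362880 arrangements.
Treat E and V as a block: 8! arrangements of the blocks × 2 orders within the block = 2·40320 = 80640.
Probability = 80640/362880 = 2/9.

2/9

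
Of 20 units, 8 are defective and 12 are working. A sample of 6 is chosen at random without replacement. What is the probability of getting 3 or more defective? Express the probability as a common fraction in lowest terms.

Total selections: C(20,6) = 38760.
Count the complement (fewer than 3 defective): C(8,0)·C(12,6) + C(8,1)·C(12,5) + C(8,2)·C(12,4) = 924 + 6336 + 13860 = 21120.
Probability = 1 − 21120/38760 = 17640/38760 = 147/323.

147/323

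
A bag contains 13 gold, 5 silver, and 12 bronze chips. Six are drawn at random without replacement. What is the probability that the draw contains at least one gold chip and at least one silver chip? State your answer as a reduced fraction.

4453/6525

There are C(30,6) = 593775 possible draws.
By inclusion-exclusion on the complements, draws missing all gold or all silver: C(17,6) + C(25,6) − C(12,6) = 12376 + 177100 − 924 = 188552.
So draws with at least one of each: 593775 − 188552 = 405223, probability 405223/593775 = 4453/6525.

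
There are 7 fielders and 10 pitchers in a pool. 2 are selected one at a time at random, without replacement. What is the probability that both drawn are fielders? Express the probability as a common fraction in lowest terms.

Multiply the conditional probabilities at each draw: 7/17 · 6/16 = 42/272 = 21/136.

21/136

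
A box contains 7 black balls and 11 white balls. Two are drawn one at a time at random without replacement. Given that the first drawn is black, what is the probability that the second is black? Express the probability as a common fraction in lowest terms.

6/17

After removing one black, 17 remain: 6 black and 11 white.
So the probability the next is black is 6/17.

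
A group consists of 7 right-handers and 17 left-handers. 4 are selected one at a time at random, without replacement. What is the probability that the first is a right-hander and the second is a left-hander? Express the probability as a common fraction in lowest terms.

Multiply the conditional probabilities at each draw: 7/24 · 17/23 = 119/552.

119/552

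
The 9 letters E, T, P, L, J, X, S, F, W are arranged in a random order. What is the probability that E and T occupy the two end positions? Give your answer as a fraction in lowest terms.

There are 9! = 362880 arrangements.
Place E and T at the ends in 2 ways, arrange the remaining 7 in 7! = 5040 ways: 2·5040 = 10080.
Probability = 10080/362880 = 1/36.

1/36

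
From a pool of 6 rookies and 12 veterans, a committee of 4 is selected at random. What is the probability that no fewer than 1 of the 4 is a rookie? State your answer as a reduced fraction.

57/68

There are C(18,4) = 3060 ways to choose the 4.
The complement is all 4 are veterans: C(12,4) = 495.
Probability = 1 − 495/3060 = 2565/3060 = 57/68.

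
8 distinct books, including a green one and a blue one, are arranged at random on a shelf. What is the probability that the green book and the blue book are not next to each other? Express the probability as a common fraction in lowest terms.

3/4

There are 8! = 40320 arrangements.
Arrangements with the green book and the blue book adjacent: 2·7! = 10080.
So not adjacent: 40320 − 10080 = 30240, probability 30240/40320 = 3/4.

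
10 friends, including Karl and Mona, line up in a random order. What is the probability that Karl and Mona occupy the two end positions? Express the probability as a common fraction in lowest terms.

1/45

There are 10! = 3628800 arrangements.
Place Karl and Mona at the ends in 2 ways, arrange the remaining 8 in 8! = 40320 ways: 2·40320 = 80640.
Probability = 80640/3628800 = 1/45.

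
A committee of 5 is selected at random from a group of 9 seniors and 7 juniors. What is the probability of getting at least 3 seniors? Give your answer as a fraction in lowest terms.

Total selections: C(16,5) = 4368.
Favorable selections (at least 3 seniors): C(9,3)·C(7,2) + C(9,4)·C(7,1) + C(9,5)·C(7,0) = 1764 + 882 + 126 = 2772.
Probability = 2772/4368 = 33/52.

33/52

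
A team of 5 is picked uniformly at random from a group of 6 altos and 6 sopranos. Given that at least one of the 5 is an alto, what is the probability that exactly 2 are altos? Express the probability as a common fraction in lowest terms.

50/131

Work in counts. Selections with at least one alto: C(12,5) − C(6,5) = 792 − 6 = 786.
Of those, selections where exactly 2 are altos: C(6,2)·C(6,3) = 15·20 = 300.
Conditional probability = 300/786 = 50/131.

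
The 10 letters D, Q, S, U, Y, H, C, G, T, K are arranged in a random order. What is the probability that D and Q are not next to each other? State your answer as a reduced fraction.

There are 10! = 3628800 arrangements.
Arrangements with D and Q adjacent: 2·9! = 725760.
So not adjacent: 3628800 − 725760 = 2903040, probability 2903040/3628800 = 4/5.

4/5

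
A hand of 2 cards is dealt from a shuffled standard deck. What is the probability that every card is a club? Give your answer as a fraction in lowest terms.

There are C(52,2) = 1326 possible 2-card hands.
Hands that are all clubs: C(13,2) = 78.
Probability = 78/1326 = 1/17.

1/17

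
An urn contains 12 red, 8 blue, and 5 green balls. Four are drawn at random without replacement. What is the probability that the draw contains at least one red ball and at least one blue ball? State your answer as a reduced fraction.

There are C(25,4) = 12650 possible draws.
By inclusion-exclusion on the complements, draws missing all red or all blue: C(13,4) + C(17,4) − C(5,4) = 715 + 2380 − 5 = 3090.
So draws with at least one of each: 12650 − 3090 = 9560, probability 9560/12650 = 956/1265.

956/1265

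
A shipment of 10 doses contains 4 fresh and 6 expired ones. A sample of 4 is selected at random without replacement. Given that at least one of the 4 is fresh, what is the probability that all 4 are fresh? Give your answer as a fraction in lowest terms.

1/195

Work in counts. Selections with at least one fresh: C(10,4) − C(6,4) = 210 − 15 = 195.
Of those, selections where all 4 are fresh: C(4,4) = 1.
Conditional probability = 1/195.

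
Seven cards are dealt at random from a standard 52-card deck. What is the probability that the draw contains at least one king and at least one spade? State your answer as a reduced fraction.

53122231/133784560

There are C(52,7) = 133784560 possible draws.
By inclusion-exclusion on the complements, draws missing all kings or all spades: C(48,7) + C(39,7) − C(36,7) = 73629072 + 15380937 − 8347680 = 80662329.
So draws with at least one of each: 133784560 − 80662329 = 53122231, probability 53122231/133784560.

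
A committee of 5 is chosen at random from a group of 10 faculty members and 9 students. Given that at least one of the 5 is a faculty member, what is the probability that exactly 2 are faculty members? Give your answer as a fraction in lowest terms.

70/213

Work in counts. Selections with at least one faculty member: C(19,5) − C(9,5) = 11628 − 126 = 11502.
Of those, selections where exactly 2 are faculty members: C(10,2)·C(9,3) = 45·84 = 3780.
Conditional probability = 3780/11502 = 70/213.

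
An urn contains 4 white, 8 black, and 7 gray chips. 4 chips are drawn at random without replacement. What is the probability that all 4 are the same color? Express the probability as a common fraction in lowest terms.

There are C(19,4) = 3876 ways to draw 4 chips.
All same color: C(4,4) + C(8,4) + C(7,4) = 1 + 70 + 35 = 106.
Probability = 106/3876 = 53/1938.

53/1938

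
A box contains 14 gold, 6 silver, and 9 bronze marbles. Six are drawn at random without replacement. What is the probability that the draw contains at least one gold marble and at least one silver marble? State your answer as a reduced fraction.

There are C(29,6) = 475020 possible draws.
By inclusion-exclusion on the complements, draws missing all gold or all silver: C(15,6) + C(23,6) − C(9,6) = 5005 + 100947 − 84 = 105868.
So draws with at least one of each: 475020 − 105868 = 369152, probability 369152/475020 = 13184/16965.

13184/16965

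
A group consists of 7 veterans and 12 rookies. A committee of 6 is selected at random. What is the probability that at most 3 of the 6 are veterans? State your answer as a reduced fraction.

3509/3876

Total selections: C(19,6) = 27132.
Favorable selections (at most 3 veterans): C(7,0)·C(12,6) + C(7,1)·C(12,5) + C(7,2)·C(12,4) + C(7,3)·C(12,3) = 924 + 5544 + 10395 + 7700 = 24563.
Probability = 24563/27132 = 3509/3876.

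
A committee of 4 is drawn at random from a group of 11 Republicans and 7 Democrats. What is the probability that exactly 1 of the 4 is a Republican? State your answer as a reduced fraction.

Total number of selections: C(18,4) = 3060.
Selections with exactly 1 Republican: choose 1 of the 11 Republicans and 3 of the 7 Democrats, C(11,1)·C(7,3) = 11·35 = 385.
Probability = 385/3060 = 77/612.

77/612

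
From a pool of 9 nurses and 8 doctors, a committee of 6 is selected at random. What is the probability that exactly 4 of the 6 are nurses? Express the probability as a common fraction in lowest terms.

63/221

The sample space is all 6-subsets of the 17: C(17,6) = 12376.
Selections with exactly 4 nurses: choose 4 of the 9 nurses and 2 of the 8 doctors, C(9,4)·C(8,2) = 126·28 = 3528.
Probability = 3528/12376 = 63/221.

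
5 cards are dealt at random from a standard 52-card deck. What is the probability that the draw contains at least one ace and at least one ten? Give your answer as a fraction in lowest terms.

There are C(52,5) = 2598960 possible draws.
By inclusion-exclusion on the complements, draws missing all aces or all tens: C(48,5) + C(48,5) − C(44,5) = 1712304 + 1712304 − 1086008 = 2338600.
So draws with at least one of each: 2598960 − 2338600 = 260360, probability 260360/2598960 = 6509/64974.

6509/64974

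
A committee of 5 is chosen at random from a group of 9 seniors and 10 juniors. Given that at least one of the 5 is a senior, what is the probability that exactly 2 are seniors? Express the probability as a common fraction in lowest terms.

Work in counts. Selections with at least one senior: C(19,5) − C(10,5) = 11628 − 252 = 11376.
Of those, selections where exactly 2 are seniors: C(9,2)·C(10,3) = 36·120 = 4320.
Conditional probability = 4320/11376 = 30/79.

30/79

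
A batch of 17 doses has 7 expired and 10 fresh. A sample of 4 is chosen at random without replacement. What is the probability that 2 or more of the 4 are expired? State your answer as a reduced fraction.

There are C(17,4) = 2380 ways to choose the 4.
Count the complement (fewer than 2 expired): C(7,0)·C(10,4) + C(7,1)·C(10,3) = 210 + 840 = 1050.
Probability = 1 − 1050/2380 = 1330/2380 = 19/34.

19/34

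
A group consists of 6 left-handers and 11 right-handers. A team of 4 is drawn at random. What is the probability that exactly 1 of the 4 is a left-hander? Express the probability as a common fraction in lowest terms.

99/238

The sample space is all 4-subsets of the 17: C(17,4) = 2380.
Selections with exactly 1 left-hander: choose 1 of the 6 left-handers and 3 of the 11 right-handers, C(6,1)·C(11,3) = 6·165 = 990.
Probability = 990/2380 = 99/238.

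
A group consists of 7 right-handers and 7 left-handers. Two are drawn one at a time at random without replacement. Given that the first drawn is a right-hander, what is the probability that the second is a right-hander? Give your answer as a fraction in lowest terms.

6/13

After removing one right-hander, 13 remain: 6 right-handers and 7 left-handers.
So the probability the next is a right-hander is 6/13.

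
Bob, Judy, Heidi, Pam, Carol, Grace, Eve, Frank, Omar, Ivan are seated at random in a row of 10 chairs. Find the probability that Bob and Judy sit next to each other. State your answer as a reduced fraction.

There are 10! = 3628800 arrangements.
Treat Bob and Judy as a block: 9! arrangements of the blocks × 2 orders within the block = 2·362880 = 725760.
Probability = 725760/3628800 = 1/5.

1/5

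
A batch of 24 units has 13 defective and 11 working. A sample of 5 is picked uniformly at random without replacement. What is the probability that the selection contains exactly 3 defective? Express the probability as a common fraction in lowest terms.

715/1932

The sample space is all 5-subsets of the 24: C(24,5) = 42504.
Selections with exactly 3 defective: choose 3 of the 13 defective and 2 of the 11 working, C(13,3)·C(11,2) = 286·55 = 15730.
Probability = 15730/42504 = 715/1932.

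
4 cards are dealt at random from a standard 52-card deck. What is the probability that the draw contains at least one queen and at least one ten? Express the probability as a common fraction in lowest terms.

1332/20825

There are C(52,4) = 270725 possible draws.
By inclusion-exclusion on the complements, draws missing all queens or all tens: C(48,4) + C(48,4) − C(44,4) = 194580 + 194580 − 135751 = 253409.
So draws with at least one of each: 270725 − 253409 = 17316, probability 17316/270725 = 1332/20825.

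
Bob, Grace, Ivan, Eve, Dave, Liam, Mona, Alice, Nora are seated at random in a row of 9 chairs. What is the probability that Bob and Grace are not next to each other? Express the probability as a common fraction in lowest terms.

There are 9! = 362880 arrangements.
Arrangements with Bob and Grace adjacent: 2·8! = 80640.
So not adjacent: 362880 − 80640 = 282240, probability 282240/362880 = 7/9.

7/9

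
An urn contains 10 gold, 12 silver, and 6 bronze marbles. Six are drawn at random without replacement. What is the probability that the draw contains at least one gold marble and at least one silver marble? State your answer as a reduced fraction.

116723/125580

There are C(28,6) = 376740 possible draws.
By inclusion-exclusion on the complements, draws missing all gold or all silver: C(18,6) + C(16,6) − C(6,6) = 18564 + 8008 − 1 = 26571.
So draws with at least one of each: 376740 − 26571 = 350169, probability 350169/376740 = 116723/125580.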